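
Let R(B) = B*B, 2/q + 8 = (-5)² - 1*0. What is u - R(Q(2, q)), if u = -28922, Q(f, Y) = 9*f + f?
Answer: -29322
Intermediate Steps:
q = 2/17 (q = 2/(-8 + ((-5)² - 1*0)) = 2/(-8 + (25 + 0)) = 2/(-8 + 25) = 2/17 ≈ 0.11765)
Q(f, Y) = 10*f
R(B) = B²
u - R(Q(2, q)) = -28922 - (10*2)² = -28922 - 1*20² = -28922 - 1*400 = -28922 - 400 = -29322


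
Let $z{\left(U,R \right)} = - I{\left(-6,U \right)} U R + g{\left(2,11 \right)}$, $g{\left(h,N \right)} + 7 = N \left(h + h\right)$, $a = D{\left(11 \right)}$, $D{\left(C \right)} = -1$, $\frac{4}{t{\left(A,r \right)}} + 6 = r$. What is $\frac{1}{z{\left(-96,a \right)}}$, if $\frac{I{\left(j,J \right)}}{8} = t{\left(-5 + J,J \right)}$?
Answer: $\frac{17}{1141} \approx 0.014899$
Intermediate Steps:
$t{\left(A,r \right)} = \frac{4}{-6 + r}$
$I{\left(j,J \right)} = \frac{32}{-6 + J}$ ($I{\left(j,J \right)} = 8 \frac{4}{-6 + J} = \frac{32}{-6 + J}$)
$a = -1$
$g{\left(h,N \right)} = -7 + 2 N h$ ($g{\left(h,N \right)} = -7 + N \left(h + h\right) = -7 + N 2 h = -7 + 2 N h$)
$z{\left(U,R \right)} = 37 - \frac{32 R U}{-6 + U}$ ($z{\left(U,R \right)} = - \frac{32}{-6 + U} U R - \left(7 - 44\right) = - \frac{32}{-6 + U} U R + \left(-7 + 44\right) = - \frac{32 U}{-6 + U} R + 37 = - \frac{32 R U}{-6 + U} + 37 = 37 - \frac{32 R U}{-6 + U}$)
$\frac{1}{z{\left(-96,a \right)}} = \frac{1}{\frac{1}{-6 - 96} \left(-222 + 37 \left(-96\right) - \left(-32\right) \left(-96\right)\right)} = \frac{1}{\frac{1}{-102} \left(-222 - 3552 - 3072\right)} = \frac{1}{\left(- \frac{1}{102}\right) \left(-6846\right)} = \frac{1}{\frac{1141}{17}} = \frac{17}{1141}$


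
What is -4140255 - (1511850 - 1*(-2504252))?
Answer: -8156357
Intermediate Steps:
-4140255 - (1511850 - 1*(-2504252)) = -4140255 - (1511850 + 2504252) = -4140255 - 1*4016102 = -4140255 - 4016102 = -8156357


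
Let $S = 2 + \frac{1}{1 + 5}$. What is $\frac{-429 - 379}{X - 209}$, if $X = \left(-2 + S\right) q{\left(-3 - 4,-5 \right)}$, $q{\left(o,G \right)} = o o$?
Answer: $\frac{4848}{1205} \approx 4.0232$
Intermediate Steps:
$q{\left(o,G \right)} = o^{2}$
$S = \frac{13}{6}$ ($S = 2 + \frac{1}{6} = \frac{13}{6} \approx 2.1667$)
$X = \frac{49}{6}$ ($X = \left(-2 + \frac{13}{6}\right) \left(-3 - 4\right)^{2} = \frac{\left(-3 - 4\right)^{2}}{6} = \frac{\left(-7\right)^{2}}{6} = \frac{1}{6} \cdot 49 = \frac{49}{6} \approx 8.1667$)
$\frac{-429 - 379}{X - 209} = \frac{-429 - 379}{\frac{49}{6} - 209} = - \frac{808}{- \frac{1205}{6}} = \left(-808\right) \left(- \frac{6}{1205}\right) = \frac{4848}{1205}$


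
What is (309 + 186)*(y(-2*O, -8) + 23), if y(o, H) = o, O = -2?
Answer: 13365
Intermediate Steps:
(309 + 186)*(y(-2*O, -8) + 23) = (309 + 186)*(-2*(-2) + 23) = 495*(4 + 23) = 495*27 = 13365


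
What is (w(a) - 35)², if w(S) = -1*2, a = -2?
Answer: 1369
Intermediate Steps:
w(S) = -2
(w(a) - 35)² = (-2 - 35)² = (-37)² = 1369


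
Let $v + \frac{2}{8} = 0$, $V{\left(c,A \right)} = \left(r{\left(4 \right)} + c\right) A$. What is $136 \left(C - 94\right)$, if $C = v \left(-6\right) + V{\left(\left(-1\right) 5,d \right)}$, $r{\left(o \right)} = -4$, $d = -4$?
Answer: $-7684$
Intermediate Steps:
$V{\left(c,A \right)} = A \left(-4 + c\right)$ ($V{\left(c,A \right)} = \left(-4 + c\right) A = A \left(-4 + c\right)$)
$v = - \frac{1}{4}$ ($v = - \frac{1}{4} + 0 = - \frac{1}{4} \approx -0.25$)
$C = \frac{75}{2}$ ($C = \left(- \frac{1}{4}\right) \left(-6\right) - 4 \left(-4 - 5\right) = \frac{3}{2} - 4 \left(-4 - 5\right) = \frac{3}{2} - -36 = \frac{3}{2} + 36 = \frac{75}{2} \approx 37.5$)
$136 \left(C - 94\right) = 136 \left(\frac{75}{2} - 94\right) = 136 \left(- \frac{113}{2}\right) = -7684$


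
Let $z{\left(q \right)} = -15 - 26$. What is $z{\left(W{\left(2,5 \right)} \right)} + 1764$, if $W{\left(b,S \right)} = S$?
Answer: $1723$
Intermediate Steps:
$z{\left(q \right)} = -41$
$z{\left(W{\left(2,5 \right)} \right)} + 1764 = -41 + 1764 = 1723$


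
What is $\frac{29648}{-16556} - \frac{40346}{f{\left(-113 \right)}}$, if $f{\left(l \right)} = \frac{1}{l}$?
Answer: $\frac{18870099210}{4139} \approx 4.5591 \cdot 10^{6}$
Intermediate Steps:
$\frac{29648}{-16556} - \frac{40346}{f{\left(-113 \right)}} = \frac{29648}{-16556} - \frac{40346}{\frac{1}{-113}} = 29648 \left(- \frac{1}{16556}\right) - \frac{40346}{- \frac{1}{113}} = - \frac{7412}{4139} - -4559098 = - \frac{7412}{4139} + 4559098 = \frac{18870099210}{4139}$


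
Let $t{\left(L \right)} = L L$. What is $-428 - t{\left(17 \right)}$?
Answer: $-717$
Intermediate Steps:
$t{\left(L \right)} = L^{2}$
$-428 - t{\left(17 \right)} = -428 - 17^{2} = -428 - 289 = -717$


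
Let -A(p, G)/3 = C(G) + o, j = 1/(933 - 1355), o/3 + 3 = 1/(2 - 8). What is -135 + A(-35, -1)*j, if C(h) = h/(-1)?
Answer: -113991/844 ≈ -135.06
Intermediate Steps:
o = -19/2 (o = -9 + 3/(2 - 8) = -9 + 3/(-6) = -9 + 3*(-⅙) = -9 - ½ = -19/2 ≈ -9.5000)
j = -1/422 (j = 1/(-422) = -1/422 ≈ -0.0023697)
C(h) = -h (C(h) = h*(-1) = -h)
A(p, G) = 57/2 + 3*G (A(p, G) = -3*(-G - 19/2) = -3*(-19/2 - G) = 57/2 + 3*G)
-135 + A(-35, -1)*j = -135 + (57/2 + 3*(-1))*(-1/422) = -135 + (57/2 - 3)*(-1/422) = -135 + (51/2)*(-1/422) = -135 - 51/844 = -113991/844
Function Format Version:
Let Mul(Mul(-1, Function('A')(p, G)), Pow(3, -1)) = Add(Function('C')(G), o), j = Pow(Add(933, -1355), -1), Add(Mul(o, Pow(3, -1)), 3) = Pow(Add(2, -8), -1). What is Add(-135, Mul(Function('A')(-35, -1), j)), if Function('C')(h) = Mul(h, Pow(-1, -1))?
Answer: Rational(-113991, 844) ≈ -135.06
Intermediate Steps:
o = Rational(-19, 2) (o = Add(-9, Mul(3, Pow(Add(2, -8), -1))) = Add(-9, Mul(3, Pow(-6, -1))) = Add(-9, Mul(3, Rational(-1, 6))) = Add(-9, Rational(-1, 2)) = Rational(-19, 2) ≈ -9.5000)
j = Rational(-1, 422) (j = Pow(-422, -1) = Rational(-1, 422) ≈ -0.0023697)
Function('C')(h) = Mul(-1, h) (Function('C')(h) = Mul(h, -1) = Mul(-1, h))
Function('A')(p, G) = Add(Rational(57, 2), Mul(3, G)) (Function('A')(p, G) = Mul(-3, Add(Mul(-1, G), Rational(-19, 2))) = Mul(-3, Add(Rational(-19, 2), Mul(-1, G))) = Add(Rational(57, 2), Mul(3, G)))
Add(-135, Mul(Function('A')(-35, -1), j)) = Add(-135, Mul(Add(Rational(57, 2), Mul(3, -1)), Rational(-1, 422))) = Add(-135, Mul(Add(Rational(57, 2), -3), Rational(-1, 422))) = Add(-135, Mul(Rational(51, 2), Rational(-1, 422))) = Add(-135, Rational(-51, 844)) = Rational(-113991, 844)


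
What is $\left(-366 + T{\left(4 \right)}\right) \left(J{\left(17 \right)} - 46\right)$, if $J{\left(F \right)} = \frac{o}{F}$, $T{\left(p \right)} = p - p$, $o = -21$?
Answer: $\frac{293898}{17} \approx 17288.0$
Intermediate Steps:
$T{\left(p \right)} = 0$
$J{\left(F \right)} = - \frac{21}{F}$
$\left(-366 + T{\left(4 \right)}\right) \left(J{\left(17 \right)} - 46\right) = \left(-366 + 0\right) \left(- \frac{21}{17} - 46\right) = - 366 \left(\left(-21\right) \frac{1}{17} - 46\right) = - 366 \left(- \frac{21}{17} - 46\right) = \left(-366\right) \left(- \frac{803}{17}\right) = \frac{293898}{17}$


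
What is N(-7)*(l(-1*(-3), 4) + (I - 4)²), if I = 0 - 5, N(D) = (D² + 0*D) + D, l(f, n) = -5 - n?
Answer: 3024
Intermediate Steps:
N(D) = D + D² (N(D) = (D² + 0) + D = D² + D = D + D²)
I = -5
N(-7)*(l(-1*(-3), 4) + (I - 4)²) = (-7*(1 - 7))*((-5 - 1*4) + (-5 - 4)²) = (-7*(-6))*((-5 - 4) + (-9)²) = 42*(-9 + 81) = 42*72 = 3024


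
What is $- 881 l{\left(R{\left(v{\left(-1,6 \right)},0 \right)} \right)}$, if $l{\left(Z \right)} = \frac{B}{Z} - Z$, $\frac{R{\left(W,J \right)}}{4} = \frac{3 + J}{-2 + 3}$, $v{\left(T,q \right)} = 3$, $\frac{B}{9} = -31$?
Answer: $\frac{124221}{4} \approx 31055.0$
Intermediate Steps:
$B = -279$ ($B = 9 \left(-31\right) = -279$)
$R{\left(W,J \right)} = 12 + 4 J$ ($R{\left(W,J \right)} = 4 \frac{3 + J}{-2 + 3} = 4 \frac{3 + J}{1} = 4 \left(3 + J\right) 1 = 4 \left(3 + J\right) = 12 + 4 J$)
$l{\left(Z \right)} = - Z - \frac{279}{Z}$ ($l{\left(Z \right)} = - \frac{279}{Z} - Z = - Z - \frac{279}{Z}$)
$- 881 l{\left(R{\left(v{\left(-1,6 \right)},0 \right)} \right)} = - 881 \left(- (12 + 4 \cdot 0) - \frac{279}{12 + 4 \cdot 0}\right) = - 881 \left(- (12 + 0) - \frac{279}{12 + 0}\right) = - 881 \left(\left(-1\right) 12 - \frac{279}{12}\right) = - 881 \left(-12 - \frac{93}{4}\right) = \left(-881\right) \left(- \frac{141}{4}\right) = \frac{124221}{4}$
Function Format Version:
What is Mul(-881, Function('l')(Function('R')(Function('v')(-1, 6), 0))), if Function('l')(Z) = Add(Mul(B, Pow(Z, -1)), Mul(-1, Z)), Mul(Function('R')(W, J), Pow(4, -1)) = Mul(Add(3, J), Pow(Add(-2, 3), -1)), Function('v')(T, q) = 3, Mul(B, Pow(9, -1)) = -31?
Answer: Rational(124221, 4) ≈ 31055.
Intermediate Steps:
B = -279 (B = Mul(9, -31) = -279)
Function('R')(W, J) = Add(12, Mul(4, J)) (Function('R')(W, J) = Mul(4, Mul(Add(3, J), Pow(Add(-2, 3), -1))) = Mul(4, Mul(Add(3, J), Pow(1, -1))) = Mul(4, Mul(Add(3, J), 1)) = Mul(4, Add(3, J)) = Add(12, Mul(4, J)))
Function('l')(Z) = Add(Mul(-1, Z), Mul(-279, Pow(Z, -1))) (Function('l')(Z) = Add(Mul(-279, Pow(Z, -1)), Mul(-1, Z)) = Add(Mul(-1, Z), Mul(-279, Pow(Z, -1))))
Mul(-881, Function('l')(Function('R')(Function('v')(-1, 6), 0))) = Mul(-881, Add(Mul(-1, Add(12, Mul(4, 0))), Mul(-279, Pow(Add(12, Mul(4, 0)), -1)))) = Mul(-881, Add(Mul(-1, Add(12, 0)), Mul(-279, Pow(Add(12, 0), -1)))) = Mul(-881, Add(Mul(-1, 12), Mul(-279, Pow(12, -1)))) = Mul(-881, Add(-12, Mul(-279, Rational(1, 12)))) = Mul(-881, Add(-12, Rational(-93, 4))) = Mul(-881, Rational(-141, 4)) = Rational(124221, 4)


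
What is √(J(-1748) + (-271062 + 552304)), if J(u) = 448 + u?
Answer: √279942 ≈ 529.10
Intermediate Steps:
√(J(-1748) + (-271062 + 552304)) = √((448 - 1748) + (-271062 + 552304)) = √(-1300 + 281242) = √279942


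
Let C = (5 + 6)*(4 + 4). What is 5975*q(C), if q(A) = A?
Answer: 525800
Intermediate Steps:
C = 88 (C = 11*8 = 88)
5975*q(C) = 5975*88 = 525800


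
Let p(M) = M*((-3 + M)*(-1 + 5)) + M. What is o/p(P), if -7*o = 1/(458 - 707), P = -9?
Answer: 1/737289 ≈ 1.3563e-6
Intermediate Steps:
p(M) = M + M*(-12 + 4*M) (p(M) = M*((-3 + M)*4) + M = M*(-12 + 4*M) + M = M + M*(-12 + 4*M))
o = 1/1743 (o = -1/(7*(458 - 707)) = -⅐/(-249) = -⅐*(-1/249) = 1/1743 ≈ 0.00057372)
o/p(P) = 1/(1743*((-9*(-11 + 4*(-9))))) = 1/(1743*((-9*(-11 - 36)))) = 1/(1743*((-9*(-47)))) = (1/1743)/423 = (1/1743)*(1/423) = 1/737289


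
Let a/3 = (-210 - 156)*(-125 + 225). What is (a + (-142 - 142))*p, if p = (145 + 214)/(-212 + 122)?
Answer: 19760078/45 ≈ 4.3911e+5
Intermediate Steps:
a = -109800 (a = 3*((-210 - 156)*(-125 + 225)) = 3*(-366*100) = 3*(-36600) = -109800)
p = -359/90 (p = 359/(-90) = 359*(-1/90) = -359/90 ≈ -3.9889)
(a + (-142 - 142))*p = (-109800 + (-142 - 142))*(-359/90) = (-109800 - 284)*(-359/90) = -110084*(-359/90) = 19760078/45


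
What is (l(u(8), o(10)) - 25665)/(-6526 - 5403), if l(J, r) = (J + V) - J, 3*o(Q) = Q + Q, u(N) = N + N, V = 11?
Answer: 25654/11929 ≈ 2.1506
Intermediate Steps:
u(N) = 2*N
o(Q) = 2*Q/3 (o(Q) = (Q + Q)/3 = (2*Q)/3 = 2*Q/3)
l(J, r) = 11 (l(J, r) = (J + 11) - J = (11 + J) - J = 11)
(l(u(8), o(10)) - 25665)/(-6526 - 5403) = (11 - 25665)/(-6526 - 5403) = -25654/(-11929) = -25654*(-1/11929) = 25654/11929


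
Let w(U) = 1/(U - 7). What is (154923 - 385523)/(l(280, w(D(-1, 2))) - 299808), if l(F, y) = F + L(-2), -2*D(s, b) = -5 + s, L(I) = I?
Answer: 23060/29953 ≈ 0.76987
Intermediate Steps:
D(s, b) = 5/2 - s/2 (D(s, b) = -(-5 + s)/2 = 5/2 - s/2)
w(U) = 1/(-7 + U)
l(F, y) = -2 + F (l(F, y) = F - 2 = -2 + F)
(154923 - 385523)/(l(280, w(D(-1, 2))) - 299808) = (154923 - 385523)/((-2 + 280) - 299808) = -230600/(278 - 299808) = -230600/(-299530) = -230600*(-1/299530) = 23060/29953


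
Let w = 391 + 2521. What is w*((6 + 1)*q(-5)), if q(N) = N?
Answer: -101920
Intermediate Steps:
w = 2912
w*((6 + 1)*q(-5)) = 2912*((6 + 1)*(-5)) = 2912*(7*(-5)) = 2912*(-35) = -101920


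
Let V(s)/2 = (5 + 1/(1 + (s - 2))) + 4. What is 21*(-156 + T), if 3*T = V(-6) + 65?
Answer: -2697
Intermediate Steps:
V(s) = 18 + 2/(-1 + s) (V(s) = 2*((5 + 1/(1 + (s - 2))) + 4) = 2*((5 + 1/(1 + (-2 + s))) + 4) = 2*((5 + 1/(-1 + s)) + 4) = 2*(9 + 1/(-1 + s)) = 18 + 2/(-1 + s))
T = 193/7 (T = (2*(-8 + 9*(-6))/(-1 - 6) + 65)/3 = (2*(-8 - 54)/(-7) + 65)/3 = (2*(-⅐)*(-62) + 65)/3 = (124/7 + 65)/3 = (⅓)*(579/7) = 193/7 ≈ 27.571)
21*(-156 + T) = 21*(-156 + 193/7) = 21*(-899/7) = -2697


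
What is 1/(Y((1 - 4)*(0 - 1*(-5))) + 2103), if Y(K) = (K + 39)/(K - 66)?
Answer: 27/56773 ≈ 0.00047558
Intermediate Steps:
Y(K) = (39 + K)/(-66 + K)
1/(Y((1 - 4)*(0 - 1*(-5))) + 2103) = 1/((39 + (1 - 4)*(0 - 1*(-5)))/(-66 + (1 - 4)*(0 - 1*(-5))) + 2103) = 1/((39 - 3*(0 + 5))/(-66 - 3*(0 + 5)) + 2103) = 1/((39 - 3*5)/(-66 - 3*5) + 2103) = 1/((39 - 15)/(-66 - 15) + 2103) = 1/(24/(-81) + 2103) = 1/(-1/81*24 + 2103) = 1/(-8/27 + 2103) = 1/(56773/27) = 27/56773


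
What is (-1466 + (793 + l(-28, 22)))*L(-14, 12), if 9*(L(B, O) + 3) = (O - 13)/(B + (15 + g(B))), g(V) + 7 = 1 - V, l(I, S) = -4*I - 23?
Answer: 142496/81 ≈ 1759.2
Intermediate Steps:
l(I, S) = -23 - 4*I
g(V) = -6 - V (g(V) = -7 + (1 - V) = -6 - V)
L(B, O) = -256/81 + O/81 (L(B, O) = -3 + ((O - 13)/(B + (15 + (-6 - B))))/9 = -3 + ((-13 + O)/(B + (9 - B)))/9 = -3 + ((-13 + O)/9)/9 = -3 + ((-13 + O)*(⅑))/9 = -3 + (-13/9 + O/9)/9 = -3 + (-13/81 + O/81) = -256/81 + O/81)
(-1466 + (793 + l(-28, 22)))*L(-14, 12) = (-1466 + (793 + (-23 - 4*(-28))))*(-256/81 + (1/81)*12) = (-1466 + (793 + (-23 + 112)))*(-256/81 + 4/27) = (-1466 + (793 + 89))*(-244/81) = (-1466 + 882)*(-244/81) = -584*(-244/81) = 142496/81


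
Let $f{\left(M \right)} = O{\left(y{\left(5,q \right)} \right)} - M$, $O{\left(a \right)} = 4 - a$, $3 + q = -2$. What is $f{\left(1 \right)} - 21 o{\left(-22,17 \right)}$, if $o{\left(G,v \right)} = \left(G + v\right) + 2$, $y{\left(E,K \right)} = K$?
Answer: $71$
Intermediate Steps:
$q = -5$ ($q = -3 - 2 = -5$)
$o{\left(G,v \right)} = 2 + G + v$
$f{\left(M \right)} = 9 - M$ ($f{\left(M \right)} = \left(4 - -5\right) - M = \left(4 + 5\right) - M = 9 - M$)
$f{\left(1 \right)} - 21 o{\left(-22,17 \right)} = \left(9 - 1\right) - 21 \left(2 - 22 + 17\right) = \left(9 - 1\right) - -63 = 8 + 63 = 71$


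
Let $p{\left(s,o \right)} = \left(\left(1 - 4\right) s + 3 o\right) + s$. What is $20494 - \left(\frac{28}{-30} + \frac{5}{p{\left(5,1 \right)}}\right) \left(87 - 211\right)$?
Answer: $\frac{2130418}{105} \approx 20290.0$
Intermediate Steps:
$p{\left(s,o \right)} = - 2 s + 3 o$ ($p{\left(s,o \right)} = \left(- 3 s + 3 o\right) + s = - 2 s + 3 o$)
$20494 - \left(\frac{28}{-30} + \frac{5}{p{\left(5,1 \right)}}\right) \left(87 - 211\right) = 20494 - \left(\frac{28}{-30} + \frac{5}{\left(-2\right) 5 + 3 \cdot 1}\right) \left(87 - 211\right) = 20494 - \left(28 \left(- \frac{1}{30}\right) + \frac{5}{-10 + 3}\right) \left(-124\right) = 20494 - \left(- \frac{14}{15} + \frac{5}{-7}\right) \left(-124\right) = 20494 - \left(- \frac{14}{15} + 5 \left(- \frac{1}{7}\right)\right) \left(-124\right) = 20494 - \left(- \frac{14}{15} - \frac{5}{7}\right) \left(-124\right) = 20494 - \left(- \frac{173}{105}\right) \left(-124\right) = 20494 - \frac{21452}{105} = \frac{2130418}{105}$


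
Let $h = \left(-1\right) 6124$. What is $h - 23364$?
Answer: $-29488$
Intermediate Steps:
$h = -6124$
$h - 23364 = -6124 - 23364 = -29488$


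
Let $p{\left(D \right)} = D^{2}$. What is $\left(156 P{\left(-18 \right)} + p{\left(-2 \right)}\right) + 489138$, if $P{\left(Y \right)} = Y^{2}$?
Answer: $539686$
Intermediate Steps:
$\left(156 P{\left(-18 \right)} + p{\left(-2 \right)}\right) + 489138 = \left(156 \left(-18\right)^{2} + \left(-2\right)^{2}\right) + 489138 = \left(156 \cdot 324 + 4\right) + 489138 = \left(50544 + 4\right) + 489138 = 50548 + 489138 = 539686$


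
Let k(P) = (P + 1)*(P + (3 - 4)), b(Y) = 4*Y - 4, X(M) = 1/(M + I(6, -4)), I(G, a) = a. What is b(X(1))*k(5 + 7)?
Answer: -2288/3 ≈ -762.67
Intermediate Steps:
X(M) = 1/(-4 + M) (X(M) = 1/(M - 4) = 1/(-4 + M))
b(Y) = -4 + 4*Y
k(P) = (1 + P)*(-1 + P) (k(P) = (1 + P)*(P - 1) = (1 + P)*(-1 + P))
b(X(1))*k(5 + 7) = (-4 + 4/(-4 + 1))*(-1 + (5 + 7)²) = (-4 + 4/(-3))*(-1 + 12²) = (-4 + 4*(-⅓))*(-1 + 144) = (-4 - 4/3)*143 = -16/3*143 = -2288/3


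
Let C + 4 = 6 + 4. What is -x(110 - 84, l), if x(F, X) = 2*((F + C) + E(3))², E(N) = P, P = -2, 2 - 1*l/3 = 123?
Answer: -1800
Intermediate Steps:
l = -363 (l = 6 - 3*123 = 6 - 369 = -363)
C = 6 (C = -4 + (6 + 4) = -4 + 10 = 6)
E(N) = -2
x(F, X) = 2*(4 + F)² (x(F, X) = 2*((F + 6) - 2)² = 2*((6 + F) - 2)² = 2*(4 + F)²)
-x(110 - 84, l) = -2*(4 + (110 - 84))² = -2*(4 + 26)² = -2*30² = -2*900 = -1*1800 = -1800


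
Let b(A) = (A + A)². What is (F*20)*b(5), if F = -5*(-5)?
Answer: 50000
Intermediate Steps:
F = 25
b(A) = 4*A² (b(A) = (2*A)² = 4*A²)
(F*20)*b(5) = (25*20)*(4*5²) = 500*(4*25) = 500*100 = 50000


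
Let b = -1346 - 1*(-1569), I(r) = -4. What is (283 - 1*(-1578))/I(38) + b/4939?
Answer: -9190587/19756 ≈ -465.21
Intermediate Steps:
b = 223 (b = -1346 + 1569 = 223)
(283 - 1*(-1578))/I(38) + b/4939 = (283 - 1*(-1578))/(-4) + 223/4939 = (283 + 1578)*(-¼) + 223*(1/4939) = 1861*(-¼) + 223/4939 = -1861/4 + 223/4939 = -9190587/19756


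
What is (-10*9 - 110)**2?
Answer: 40000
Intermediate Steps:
(-10*9 - 110)**2 = (-1*90 - 110)**2 = (-90 - 110)**2 = (-200)**2 = 40000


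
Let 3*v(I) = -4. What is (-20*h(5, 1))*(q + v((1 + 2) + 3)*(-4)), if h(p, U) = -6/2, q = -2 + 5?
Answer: 500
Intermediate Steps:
q = 3
v(I) = -4/3 (v(I) = (⅓)*(-4) = -4/3)
h(p, U) = -3 (h(p, U) = -6*½ = -3)
(-20*h(5, 1))*(q + v((1 + 2) + 3)*(-4)) = (-20*(-3))*(3 - 4/3*(-4)) = 60*(3 + 16/3) = 60*(25/3) = 500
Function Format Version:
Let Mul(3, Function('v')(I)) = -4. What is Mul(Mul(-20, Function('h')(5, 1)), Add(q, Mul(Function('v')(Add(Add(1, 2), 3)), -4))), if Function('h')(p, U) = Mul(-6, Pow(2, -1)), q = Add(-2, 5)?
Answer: 500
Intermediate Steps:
q = 3
Function('v')(I) = Rational(-4, 3) (Function('v')(I) = Mul(Rational(1, 3), -4) = Rational(-4, 3))
Function('h')(p, U) = -3 (Function('h')(p, U) = Mul(-6, Rational(1, 2)) = -3)
Mul(Mul(-20, Function('h')(5, 1)), Add(q, Mul(Function('v')(Add(Add(1, 2), 3)), -4))) = Mul(Mul(-20, -3), Add(3, Mul(Rational(-4, 3), -4))) = Mul(60, Add(3, Rational(16, 3))) = Mul(60, Rational(25, 3)) = 500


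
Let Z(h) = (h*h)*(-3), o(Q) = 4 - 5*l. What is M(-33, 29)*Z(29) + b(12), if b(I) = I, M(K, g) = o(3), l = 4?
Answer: 40380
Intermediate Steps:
o(Q) = -16 (o(Q) = 4 - 5*4 = 4 - 20 = -16)
M(K, g) = -16
Z(h) = -3*h**2 (Z(h) = h**2*(-3) = -3*h**2)
M(-33, 29)*Z(29) + b(12) = -(-48)*29**2 + 12 = -(-48)*841 + 12 = -16*(-2523) + 12 = 40368 + 12 = 40380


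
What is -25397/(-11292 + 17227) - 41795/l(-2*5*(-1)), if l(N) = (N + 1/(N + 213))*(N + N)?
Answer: -11289821123/52963940 ≈ -213.16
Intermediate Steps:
l(N) = 2*N*(N + 1/(213 + N)) (l(N) = (N + 1/(213 + N))*(2*N) = 2*N*(N + 1/(213 + N)))
-25397/(-11292 + 17227) - 41795/l(-2*5*(-1)) = -25397/(-11292 + 17227) - 41795*(213 - 2*5*(-1))/(20*(1 + (-2*5*(-1))² + 213*(-2*5*(-1)))) = -25397/5935 - 41795*(213 - 10*(-1))/(20*(1 + (-10*(-1))² + 213*(-10*(-1)))) = -25397*1/5935 - 41795*(213 + 10)/(20*(1 + 10² + 213*10)) = -25397/5935 - 41795*223/(20*(1 + 100 + 2130)) = -25397/5935 - 41795/(2*10*(1/223)*2231) = -25397/5935 - 41795/44620/223 = -25397/5935 - 41795*223/44620 = -25397/5935 - 1864057/8924 = -11289821123/52963940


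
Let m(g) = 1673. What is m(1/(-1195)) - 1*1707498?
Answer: -1705825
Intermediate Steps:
m(1/(-1195)) - 1*1707498 = 1673 - 1*1707498 = 1673 - 1707498 = -1705825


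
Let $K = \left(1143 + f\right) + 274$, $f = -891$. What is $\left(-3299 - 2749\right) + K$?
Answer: $-5522$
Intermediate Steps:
$K = 526$ ($K = \left(1143 - 891\right) + 274 = 252 + 274 = 526$)
$\left(-3299 - 2749\right) + K = \left(-3299 - 2749\right) + 526 = -6048 + 526 = -5522$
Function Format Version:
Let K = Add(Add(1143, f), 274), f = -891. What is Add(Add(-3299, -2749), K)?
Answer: -5522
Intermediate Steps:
K = 526 (K = Add(Add(1143, -891), 274) = Add(252, 274) = 526)
Add(Add(-3299, -2749), K) = Add(Add(-3299, -2749), 526) = Add(-6048, 526) = -5522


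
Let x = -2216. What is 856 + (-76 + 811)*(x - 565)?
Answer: -2043179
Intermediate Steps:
856 + (-76 + 811)*(x - 565) = 856 + (-76 + 811)*(-2216 - 565) = 856 + 735*(-2781) = 856 - 2044035 = -2043179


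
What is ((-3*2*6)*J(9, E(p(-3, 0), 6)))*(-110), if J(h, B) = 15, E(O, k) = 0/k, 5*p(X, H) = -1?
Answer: 59400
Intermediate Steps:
p(X, H) = -⅕ (p(X, H) = (⅕)*(-1) = -⅕)
E(O, k) = 0
((-3*2*6)*J(9, E(p(-3, 0), 6)))*(-110) = ((-3*2*6)*15)*(-110) = (-6*6*15)*(-110) = -36*15*(-110) = -540*(-110) = 59400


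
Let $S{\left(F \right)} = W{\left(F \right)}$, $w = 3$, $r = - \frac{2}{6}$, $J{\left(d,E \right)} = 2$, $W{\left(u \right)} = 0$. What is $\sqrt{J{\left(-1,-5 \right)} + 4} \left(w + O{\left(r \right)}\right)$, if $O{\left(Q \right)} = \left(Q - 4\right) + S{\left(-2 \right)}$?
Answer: $- \frac{4 \sqrt{6}}{3} \approx -3.266$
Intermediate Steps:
$r = - \frac{1}{3}$ ($r = \left(-2\right) \frac{1}{6} = - \frac{1}{3} \approx -0.33333$)
$S{\left(F \right)} = 0$
$O{\left(Q \right)} = -4 + Q$ ($O{\left(Q \right)} = \left(Q - 4\right) + 0 = \left(-4 + Q\right) + 0 = -4 + Q$)
$\sqrt{J{\left(-1,-5 \right)} + 4} \left(w + O{\left(r \right)}\right) = \sqrt{2 + 4} \left(3 - \frac{13}{3}\right) = \sqrt{6} \left(3 - \frac{13}{3}\right) = \sqrt{6} \left(- \frac{4}{3}\right) = - \frac{4 \sqrt{6}}{3}$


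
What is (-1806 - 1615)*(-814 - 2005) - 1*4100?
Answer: 9639699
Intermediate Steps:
(-1806 - 1615)*(-814 - 2005) - 1*4100 = -3421*(-2819) - 4100 = 9643799 - 4100 = 9639699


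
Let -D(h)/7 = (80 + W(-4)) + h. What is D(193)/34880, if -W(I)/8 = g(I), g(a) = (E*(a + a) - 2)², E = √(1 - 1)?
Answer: -1687/34880 ≈ -0.048366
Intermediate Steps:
E = 0 (E = √0 = 0)
g(a) = 4 (g(a) = (0*(a + a) - 2)² = (0*(2*a) - 2)² = (0 - 2)² = (-2)² = 4)
W(I) = -32 (W(I) = -8*4 = -32)
D(h) = -336 - 7*h (D(h) = -7*((80 - 32) + h) = -7*(48 + h) = -336 - 7*h)
D(193)/34880 = (-336 - 7*193)/34880 = (-336 - 1351)*(1/34880) = -1687*1/34880 = -1687/34880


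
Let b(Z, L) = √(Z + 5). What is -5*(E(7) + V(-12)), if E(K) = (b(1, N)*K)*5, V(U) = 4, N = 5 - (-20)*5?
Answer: -20 - 175*√6 ≈ -448.66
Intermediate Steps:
N = 105 (N = 5 - 5*(-20) = 5 + 100 = 105)
b(Z, L) = √(5 + Z)
E(K) = 5*K*√6 (E(K) = (√(5 + 1)*K)*5 = (√6*K)*5 = (K*√6)*5 = 5*K*√6)
-5*(E(7) + V(-12)) = -5*(5*7*√6 + 4) = -5*(35*√6 + 4) = -5*(4 + 35*√6) = -20 - 175*√6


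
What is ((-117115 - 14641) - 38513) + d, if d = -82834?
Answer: -253103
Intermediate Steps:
((-117115 - 14641) - 38513) + d = ((-117115 - 14641) - 38513) - 82834 = (-131756 - 38513) - 82834 = -170269 - 82834 = -253103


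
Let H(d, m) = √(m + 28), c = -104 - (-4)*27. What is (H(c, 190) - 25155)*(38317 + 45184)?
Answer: -2100467655 + 83501*√218 ≈ -2.0992e+9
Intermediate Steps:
c = 4 (c = -104 - 1*(-108) = -104 + 108 = 4)
H(d, m) = √(28 + m)
(H(c, 190) - 25155)*(38317 + 45184) = (√(28 + 190) - 25155)*(38317 + 45184) = (√218 - 25155)*83501 = (-25155 + √218)*83501 = -2100467655 + 83501*√218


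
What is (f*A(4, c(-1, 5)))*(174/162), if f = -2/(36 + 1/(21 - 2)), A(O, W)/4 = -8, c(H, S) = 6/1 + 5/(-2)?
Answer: 35264/18495 ≈ 1.9067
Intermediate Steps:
c(H, S) = 7/2 (c(H, S) = 6*1 + 5*(-1/2) = 6 - 5/2 = 7/2)
A(O, W) = -32 (A(O, W) = 4*(-8) = -32)
f = -38/685 (f = -2/(36 + 1/19) = -2/685/19 = -2*19/685 = -38/685 ≈ -0.055474)
(f*A(4, c(-1, 5)))*(174/162) = (-38/685*(-32))*(174/162) = 1216*(174*(1/162))/685 = (1216/685)*(29/27) = 35264/18495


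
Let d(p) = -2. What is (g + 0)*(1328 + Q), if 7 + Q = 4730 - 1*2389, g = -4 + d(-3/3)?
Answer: -21972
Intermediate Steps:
g = -6 (g = -4 - 2 = -6)
Q = 2334 (Q = -7 + (4730 - 1*2389) = -7 + (4730 - 2389) = -7 + 2341 = 2334)
(g + 0)*(1328 + Q) = (-6 + 0)*(1328 + 2334) = -6*3662 = -21972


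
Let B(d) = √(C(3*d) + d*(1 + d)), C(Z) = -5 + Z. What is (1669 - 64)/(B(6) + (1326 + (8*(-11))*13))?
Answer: 97370/11023 - 535*√55/11023 ≈ 8.4734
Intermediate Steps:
B(d) = √(-5 + 3*d + d*(1 + d)) (B(d) = √((-5 + 3*d) + d*(1 + d)) = √(-5 + 3*d + d*(1 + d)))
(1669 - 64)/(B(6) + (1326 + (8*(-11))*13)) = (1669 - 64)/(√(-5 + 6² + 4*6) + (1326 + (8*(-11))*13)) = 1605/(√(-5 + 36 + 24) + (1326 - 88*13)) = 1605/(√55 + (1326 - 1144)) = 1605/(√55 + 182) = 1605/(182 + √55)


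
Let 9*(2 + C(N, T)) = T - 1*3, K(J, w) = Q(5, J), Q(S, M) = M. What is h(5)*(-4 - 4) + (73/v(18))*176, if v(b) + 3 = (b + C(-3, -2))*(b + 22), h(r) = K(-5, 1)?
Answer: 30632/503 ≈ 60.899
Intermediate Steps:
K(J, w) = J
C(N, T) = -7/3 + T/9 (C(N, T) = -2 + (T - 1*3)/9 = -2 + (T - 3)/9 = -2 + (-3 + T)/9 = -2 + (-⅓ + T/9) = -7/3 + T/9)
h(r) = -5
v(b) = -3 + (22 + b)*(-23/9 + b) (v(b) = -3 + (b + (-7/3 + (⅑)*(-2)))*(b + 22) = -3 + (b + (-7/3 - 2/9))*(22 + b) = -3 + (b - 23/9)*(22 + b) = -3 + (-23/9 + b)*(22 + b) = -3 + (22 + b)*(-23/9 + b))
h(5)*(-4 - 4) + (73/v(18))*176 = -5*(-4 - 4) + (73/(-533/9 + 18² + (175/9)*18))*176 = -5*(-8) + (73/(-533/9 + 324 + 350))*176 = 40 + (73/(5533/9))*176 = 40 + (73*(9/5533))*176 = 40 + (657/5533)*176 = 40 + 10512/503 = 30632/503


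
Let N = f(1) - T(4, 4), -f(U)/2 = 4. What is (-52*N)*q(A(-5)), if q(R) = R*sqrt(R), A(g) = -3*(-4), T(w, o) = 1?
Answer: 11232*sqrt(3) ≈ 19454.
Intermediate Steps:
A(g) = 12
q(R) = R**(3/2)
f(U) = -8 (f(U) = -2*4 = -8)
N = -9 (N = -8 - 1*1 = -8 - 1 = -9)
(-52*N)*q(A(-5)) = (-52*(-9))*12**(3/2) = 468*(24*sqrt(3)) = 11232*sqrt(3)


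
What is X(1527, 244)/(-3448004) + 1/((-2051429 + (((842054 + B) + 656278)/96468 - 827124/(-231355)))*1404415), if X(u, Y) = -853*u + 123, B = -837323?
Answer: 4187250726044579919088822650/11085356702675261965087983539 ≈ 0.37773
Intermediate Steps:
X(u, Y) = 123 - 853*u
X(1527, 244)/(-3448004) + 1/((-2051429 + (((842054 + B) + 656278)/96468 - 827124/(-231355)))*1404415) = (123 - 853*1527)/(-3448004) + 1/(-2051429 + (((842054 - 837323) + 656278)/96468 - 827124/(-231355))*1404415) = (123 - 1302531)*(-1/3448004) + (1/1404415)/(-2051429 + ((4731 + 656278)*(1/96468) - 827124*(-1/231355))) = -1302408*(-1/3448004) + (1/1404415)/(-2051429 + (661009*(1/96468) + 827124/231355)) = 325602/862001 + (1/1404415)/(-2051429 + (661009/96468 + 827124/231355)) = 325602/862001 + (1/1404415)/(-2051429 + 232718735227/22318354140) = 325602/862001 + (1/1404415)/(-45784286196330833/22318354140) = 325602/862001 - 22318354140/45784286196330833*1/1404415 = 325602/862001 - 4463670828/12860027659683993365539 = 4187250726044579919088822650/11085356702675261965087983539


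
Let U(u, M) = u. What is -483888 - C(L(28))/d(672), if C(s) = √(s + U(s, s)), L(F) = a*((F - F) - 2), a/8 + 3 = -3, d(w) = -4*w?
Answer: -483888 + √3/336 ≈ -4.8389e+5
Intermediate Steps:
a = -48 (a = -24 + 8*(-3) = -24 - 24 = -48)
L(F) = 96 (L(F) = -48*((F - F) - 2) = -48*(0 - 2) = -48*(-2) = 96)
C(s) = √2*√s (C(s) = √(s + s) = √(2*s) = √2*√s)
-483888 - C(L(28))/d(672) = -483888 - √2*√96/((-4*672)) = -483888 - √2*(4*√6)/(-2688) = -483888 - 8*√3*(-1)/2688 = -483888 - (-1)*√3/336 = -483888 + √3/336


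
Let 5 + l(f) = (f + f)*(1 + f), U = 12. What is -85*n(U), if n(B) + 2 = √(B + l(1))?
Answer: 170 - 85*√11 ≈ -111.91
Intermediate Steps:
l(f) = -5 + 2*f*(1 + f) (l(f) = -5 + (f + f)*(1 + f) = -5 + (2*f)*(1 + f) = -5 + 2*f*(1 + f))
n(B) = -2 + √(-1 + B) (n(B) = -2 + √(B + (-5 + 2*1 + 2*1²)) = -2 + √(B + (-5 + 2 + 2*1)) = -2 + √(B + (-5 + 2 + 2)) = -2 + √(B - 1) = -2 + √(-1 + B))
-85*n(U) = -85*(-2 + √(-1 + 12)) = -85*(-2 + √11) = 170 - 85*√11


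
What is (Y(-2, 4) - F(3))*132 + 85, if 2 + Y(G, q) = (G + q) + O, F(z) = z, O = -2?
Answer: -575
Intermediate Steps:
Y(G, q) = -4 + G + q (Y(G, q) = -2 + ((G + q) - 2) = -2 + (-2 + G + q) = -4 + G + q)
(Y(-2, 4) - F(3))*132 + 85 = ((-4 - 2 + 4) - 1*3)*132 + 85 = (-2 - 3)*132 + 85 = -5*132 + 85 = -660 + 85 = -575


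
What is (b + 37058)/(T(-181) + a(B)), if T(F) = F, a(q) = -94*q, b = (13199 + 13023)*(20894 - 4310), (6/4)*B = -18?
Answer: 434902706/947 ≈ 4.5924e+5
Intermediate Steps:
B = -12 (B = (2/3)*(-18) = -12)
b = 434865648 (b = 26222*16584 = 434865648)
(b + 37058)/(T(-181) + a(B)) = (434865648 + 37058)/(-181 - 94*(-12)) = 434902706/(-181 + 1128) = 434902706/947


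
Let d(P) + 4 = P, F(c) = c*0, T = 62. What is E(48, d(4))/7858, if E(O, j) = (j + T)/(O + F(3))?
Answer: 31/188592 ≈ 0.00016438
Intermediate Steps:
F(c) = 0
d(P) = -4 + P
E(O, j) = (62 + j)/O (E(O, j) = (j + 62)/(O + 0) = (62 + j)/O)
E(48, d(4))/7858 = ((62 + (-4 + 4))/48)/7858 = ((62 + 0)/48)*(1/7858) = ((1/48)*62)*(1/7858) = (31/24)*(1/7858) = 31/188592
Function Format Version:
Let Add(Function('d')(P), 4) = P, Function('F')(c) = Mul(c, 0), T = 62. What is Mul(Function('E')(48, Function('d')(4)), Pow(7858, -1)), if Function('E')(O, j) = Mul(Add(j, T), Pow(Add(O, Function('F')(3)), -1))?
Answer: Rational(31, 188592) ≈ 0.00016438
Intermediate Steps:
Function('F')(c) = 0
Function('d')(P) = Add(-4, P)
Function('E')(O, j) = Mul(Pow(O, -1), Add(62, j)) (Function('E')(O, j) = Mul(Add(j, 62), Pow(Add(O, 0), -1)) = Mul(Add(62, j), Pow(O, -1)) = Mul(Pow(O, -1), Add(62, j)))
Mul(Function('E')(48, Function('d')(4)), Pow(7858, -1)) = Mul(Mul(Pow(48, -1), Add(62, Add(-4, 4))), Pow(7858, -1)) = Mul(Mul(Rational(1, 48), Add(62, 0)), Rational(1, 7858)) = Mul(Mul(Rational(1, 48), 62), Rational(1, 7858)) = Mul(Rational(31, 24), Rational(1, 7858)) = Rational(31, 188592)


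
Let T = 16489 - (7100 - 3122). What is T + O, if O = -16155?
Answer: -3644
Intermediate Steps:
T = 12511 (T = 16489 - 1*3978 = 16489 - 3978 = 12511)
T + O = 12511 - 16155 = -3644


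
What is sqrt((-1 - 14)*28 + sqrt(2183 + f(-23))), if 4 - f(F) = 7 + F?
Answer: sqrt(-420 + sqrt(2203)) ≈ 19.315*I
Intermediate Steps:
f(F) = -3 - F (f(F) = 4 - (7 + F) = 4 + (-7 - F) = -3 - F)
sqrt((-1 - 14)*28 + sqrt(2183 + f(-23))) = sqrt((-1 - 14)*28 + sqrt(2183 + (-3 - 1*(-23)))) = sqrt(-15*28 + sqrt(2183 + (-3 + 23))) = sqrt(-420 + sqrt(2183 + 20)) = sqrt(-420 + sqrt(2203))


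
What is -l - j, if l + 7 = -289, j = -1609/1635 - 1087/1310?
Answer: 127574527/428370 ≈ 297.81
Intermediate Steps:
j = -777007/428370 (j = -1609*1/1635 - 1087*1/1310 = -1609/1635 - 1087/1310 = -777007/428370 ≈ -1.8139)
l = -296 (l = -7 - 289 = -296)
-l - j = -1*(-296) - 1*(-777007/428370) = 296 + 777007/428370 = 127574527/428370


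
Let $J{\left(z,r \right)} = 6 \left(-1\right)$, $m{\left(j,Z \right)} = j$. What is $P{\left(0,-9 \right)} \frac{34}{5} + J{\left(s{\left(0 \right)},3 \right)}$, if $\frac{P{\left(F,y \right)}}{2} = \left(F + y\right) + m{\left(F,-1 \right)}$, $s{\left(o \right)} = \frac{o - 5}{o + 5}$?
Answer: $- \frac{642}{5} \approx -128.4$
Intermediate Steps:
$s{\left(o \right)} = \frac{-5 + o}{5 + o}$
$J{\left(z,r \right)} = -6$
$P{\left(F,y \right)} = 2 y + 4 F$ ($P{\left(F,y \right)} = 2 \left(\left(F + y\right) + F\right) = 2 \left(y + 2 F\right) = 2 y + 4 F$)
$P{\left(0,-9 \right)} \frac{34}{5} + J{\left(s{\left(0 \right)},3 \right)} = \left(2 \left(-9\right) + 4 \cdot 0\right) \frac{34}{5} - 6 = \left(-18 + 0\right) 34 \cdot \frac{1}{5} - 6 = \left(-18\right) \frac{34}{5} - 6 = - \frac{612}{5} - 6 = - \frac{642}{5}$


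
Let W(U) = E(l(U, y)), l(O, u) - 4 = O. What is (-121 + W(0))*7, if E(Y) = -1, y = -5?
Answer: -854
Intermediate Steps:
l(O, u) = 4 + O
W(U) = -1
(-121 + W(0))*7 = (-121 - 1)*7 = -122*7 = -854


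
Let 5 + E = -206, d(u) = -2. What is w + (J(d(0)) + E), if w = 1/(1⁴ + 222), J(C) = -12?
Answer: -49728/223 ≈ -223.00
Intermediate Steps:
E = -211 (E = -5 - 206 = -211)
w = 1/223 (w = 1/(1 + 222) = 1/223 ≈ 0.0044843)
w + (J(d(0)) + E) = 1/223 + (-12 - 211) = 1/223 - 223 = -49728/223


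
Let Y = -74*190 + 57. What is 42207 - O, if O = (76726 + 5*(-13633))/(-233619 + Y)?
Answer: 10451390315/247622 ≈ 42207.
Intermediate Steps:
Y = -14003 (Y = -14060 + 57 = -14003)
O = -8561/247622 (O = (76726 + 5*(-13633))/(-233619 - 14003) = (76726 - 68165)/(-247622) = 8561*(-1/247622) = -8561/247622 ≈ -0.034573)
42207 - O = 42207 - 1*(-8561/247622) = 42207 + 8561/247622 = 10451390315/247622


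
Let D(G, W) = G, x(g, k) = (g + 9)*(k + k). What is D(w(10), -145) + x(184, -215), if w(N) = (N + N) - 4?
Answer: -82974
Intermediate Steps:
x(g, k) = 2*k*(9 + g) (x(g, k) = (9 + g)*(2*k) = 2*k*(9 + g))
w(N) = -4 + 2*N (w(N) = 2*N - 4 = -4 + 2*N)
D(w(10), -145) + x(184, -215) = (-4 + 2*10) + 2*(-215)*(9 + 184) = (-4 + 20) + 2*(-215)*193 = 16 - 82990 = -82974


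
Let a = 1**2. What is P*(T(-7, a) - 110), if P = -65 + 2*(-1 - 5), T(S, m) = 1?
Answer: 8393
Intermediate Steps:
a = 1
P = -77 (P = -65 + 2*(-6) = -65 - 12 = -77)
P*(T(-7, a) - 110) = -77*(1 - 110) = -77*(-109) = 8393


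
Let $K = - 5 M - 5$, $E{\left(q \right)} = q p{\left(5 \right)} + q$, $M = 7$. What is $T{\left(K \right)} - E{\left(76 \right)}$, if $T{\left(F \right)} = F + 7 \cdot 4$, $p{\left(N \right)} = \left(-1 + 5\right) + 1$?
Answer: $-468$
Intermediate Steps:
$p{\left(N \right)} = 5$ ($p{\left(N \right)} = 4 + 1 = 5$)
$E{\left(q \right)} = 6 q$ ($E{\left(q \right)} = q 5 + q = 5 q + q = 6 q$)
$K = -40$ ($K = \left(-5\right) 7 - 5 = -35 - 5 = -40$)
$T{\left(F \right)} = 28 + F$ ($T{\left(F \right)} = F + 28 = 28 + F$)
$T{\left(K \right)} - E{\left(76 \right)} = \left(28 - 40\right) - 6 \cdot 76 = -12 - 456 = -468$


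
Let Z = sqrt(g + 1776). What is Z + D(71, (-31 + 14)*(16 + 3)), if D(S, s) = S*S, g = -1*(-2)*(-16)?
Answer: 5041 + 4*sqrt(109) ≈ 5082.8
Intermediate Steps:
g = -32 (g = 2*(-16) = -32)
D(S, s) = S**2
Z = 4*sqrt(109) (Z = sqrt(-32 + 1776) = sqrt(1744) = 4*sqrt(109) ≈ 41.761)
Z + D(71, (-31 + 14)*(16 + 3)) = 4*sqrt(109) + 71**2 = 4*sqrt(109) + 5041 = 5041 + 4*sqrt(109)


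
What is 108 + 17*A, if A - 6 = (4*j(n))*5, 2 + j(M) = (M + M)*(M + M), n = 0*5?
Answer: -470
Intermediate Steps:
n = 0
j(M) = -2 + 4*M² (j(M) = -2 + (M + M)*(M + M) = -2 + (2*M)*(2*M) = -2 + 4*M²)
A = -34 (A = 6 + (4*(-2 + 4*0²))*5 = 6 + (4*(-2 + 4*0))*5 = 6 + (4*(-2 + 0))*5 = 6 + (4*(-2))*5 = 6 - 8*5 = 6 - 40 = -34)
108 + 17*A = 108 + 17*(-34) = 108 - 578 = -470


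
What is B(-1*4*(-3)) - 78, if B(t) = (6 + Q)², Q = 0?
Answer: -42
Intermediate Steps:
B(t) = 36 (B(t) = (6 + 0)² = 6² = 36)
B(-1*4*(-3)) - 78 = 36 - 78 = -42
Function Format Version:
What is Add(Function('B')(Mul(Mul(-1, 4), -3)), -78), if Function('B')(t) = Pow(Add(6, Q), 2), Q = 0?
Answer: -42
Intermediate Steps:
Function('B')(t) = 36 (Function('B')(t) = Pow(Add(6, 0), 2) = Pow(6, 2) = 36)
Add(Function('B')(Mul(Mul(-1, 4), -3)), -78) = Add(36, -78) = -42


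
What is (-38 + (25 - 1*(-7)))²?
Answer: 36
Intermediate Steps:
(-38 + (25 - 1*(-7)))² = (-38 + (25 + 7))² = (-38 + 32)² = (-6)² = 36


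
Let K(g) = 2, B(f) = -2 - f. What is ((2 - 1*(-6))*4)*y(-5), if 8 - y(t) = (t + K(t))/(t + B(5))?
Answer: 248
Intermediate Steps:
y(t) = 8 - (2 + t)/(-7 + t) (y(t) = 8 - (t + 2)/(t + (-2 - 1*5)) = 8 - (2 + t)/(t + (-2 - 5)) = 8 - (2 + t)/(t - 7) = 8 - (2 + t)/(-7 + t))
((2 - 1*(-6))*4)*y(-5) = ((2 - 1*(-6))*4)*((-58 + 7*(-5))/(-7 - 5)) = ((2 + 6)*4)*((-58 - 35)/(-12)) = (8*4)*(-1/12*(-93)) = 32*(31/4) = 248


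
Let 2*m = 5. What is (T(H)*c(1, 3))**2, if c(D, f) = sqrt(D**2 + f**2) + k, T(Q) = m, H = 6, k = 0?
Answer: 125/2 ≈ 62.500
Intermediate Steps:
m = 5/2 (m = (1/2)*5 = 5/2 ≈ 2.5000)
T(Q) = 5/2
c(D, f) = sqrt(D**2 + f**2) (c(D, f) = sqrt(D**2 + f**2) + 0 = sqrt(D**2 + f**2))
(T(H)*c(1, 3))**2 = (5*sqrt(1**2 + 3**2)/2)**2 = (5*sqrt(1 + 9)/2)**2 = (5*sqrt(10)/2)**2 = 125/2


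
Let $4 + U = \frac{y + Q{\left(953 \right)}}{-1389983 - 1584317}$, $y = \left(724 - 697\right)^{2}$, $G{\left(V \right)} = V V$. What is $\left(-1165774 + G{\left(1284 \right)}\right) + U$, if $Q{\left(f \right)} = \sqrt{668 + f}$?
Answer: $\frac{1436224034671}{2974300} - \frac{\sqrt{1621}}{2974300} \approx 4.8288 \cdot 10^{5}$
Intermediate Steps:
$G{\left(V \right)} = V^{2}$
$y = 729$ ($y = 27^{2} = 729$)
$U = - \frac{11897929}{2974300} - \frac{\sqrt{1621}}{2974300}$ ($U = -4 + \frac{729 + \sqrt{668 + 953}}{-1389983 - 1584317} = -4 + \frac{729 + \sqrt{1621}}{-2974300} = -4 + \left(729 + \sqrt{1621}\right) \left(- \frac{1}{2974300}\right) = -4 - \left(\frac{729}{2974300} + \frac{\sqrt{1621}}{2974300}\right) = - \frac{11897929}{2974300} - \frac{\sqrt{1621}}{2974300} \approx -4.0003$)
$\left(-1165774 + G{\left(1284 \right)}\right) + U = \left(-1165774 + 1284^{2}\right) - \left(\frac{11897929}{2974300} + \frac{\sqrt{1621}}{2974300}\right) = \left(-1165774 + 1648656\right) - \left(\frac{11897929}{2974300} + \frac{\sqrt{1621}}{2974300}\right) = 482882 - \left(\frac{11897929}{2974300} + \frac{\sqrt{1621}}{2974300}\right) = \frac{1436224034671}{2974300} - \frac{\sqrt{1621}}{2974300}$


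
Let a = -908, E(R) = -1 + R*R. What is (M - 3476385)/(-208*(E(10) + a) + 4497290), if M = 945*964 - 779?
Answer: -1283092/2332781 ≈ -0.55003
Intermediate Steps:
E(R) = -1 + R²
M = 910201 (M = 910980 - 779 = 910201)
(M - 3476385)/(-208*(E(10) + a) + 4497290) = (910201 - 3476385)/(-208*((-1 + 10²) - 908) + 4497290) = -2566184/(-208*((-1 + 100) - 908) + 4497290) = -2566184/(-208*(99 - 908) + 4497290) = -2566184/(-208*(-809) + 4497290) = -2566184/(168272 + 4497290) = -2566184/4665562 = -2566184*1/4665562 = -1283092/2332781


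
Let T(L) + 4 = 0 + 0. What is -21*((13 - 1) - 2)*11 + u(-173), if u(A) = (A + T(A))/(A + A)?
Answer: -799083/346 ≈ -2309.5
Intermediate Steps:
T(L) = -4 (T(L) = -4 + (0 + 0) = -4 + 0 = -4)
u(A) = (-4 + A)/(2*A) (u(A) = (A - 4)/(A + A) = (-4 + A)/((2*A)) = (-4 + A)*(1/(2*A)) = (-4 + A)/(2*A))
-21*((13 - 1) - 2)*11 + u(-173) = -21*((13 - 1) - 2)*11 + (1/2)*(-4 - 173)/(-173) = -21*(12 - 2)*11 + (1/2)*(-1/173)*(-177) = -21*10*11 + 177/346 = -210*11 + 177/346 = -2310 + 177/346 = -799083/346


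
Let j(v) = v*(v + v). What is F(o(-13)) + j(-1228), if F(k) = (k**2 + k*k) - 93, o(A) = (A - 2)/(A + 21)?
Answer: 96508225/32 ≈ 3.0159e+6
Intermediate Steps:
o(A) = (-2 + A)/(21 + A)
F(k) = -93 + 2*k**2 (F(k) = (k**2 + k**2) - 93 = 2*k**2 - 93 = -93 + 2*k**2)
j(v) = 2*v**2 (j(v) = v*(2*v) = 2*v**2)
F(o(-13)) + j(-1228) = (-93 + 2*((-2 - 13)/(21 - 13))**2) + 2*(-1228)**2 = (-93 + 2*(-15/8)**2) + 2*1507984 = (-93 + 2*((1/8)*(-15))**2) + 3015968 = (-93 + 2*(-15/8)**2) + 3015968 = (-93 + 2*(225/64)) + 3015968 = (-93 + 225/32) + 3015968 = -2751/32 + 3015968 = 96508225/32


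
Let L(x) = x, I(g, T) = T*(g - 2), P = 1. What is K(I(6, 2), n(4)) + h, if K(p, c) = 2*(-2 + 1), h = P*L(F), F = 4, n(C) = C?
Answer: 2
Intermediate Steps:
I(g, T) = T*(-2 + g)
h = 4 (h = 1*4 = 4)
K(p, c) = -2 (K(p, c) = 2*(-1) = -2)
K(I(6, 2), n(4)) + h = -2 + 4 = 2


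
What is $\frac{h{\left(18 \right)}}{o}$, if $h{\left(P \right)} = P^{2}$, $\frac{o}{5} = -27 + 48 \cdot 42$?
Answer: $\frac{36}{1105} \approx 0.032579$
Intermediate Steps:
$o = 9945$ ($o = 5 \left(-27 + 48 \cdot 42\right) = 5 \left(-27 + 2016\right) = 5 \cdot 1989 = 9945$)
$\frac{h{\left(18 \right)}}{o} = \frac{18^{2}}{9945} = 324 \cdot \frac{1}{9945} = \frac{36}{1105}$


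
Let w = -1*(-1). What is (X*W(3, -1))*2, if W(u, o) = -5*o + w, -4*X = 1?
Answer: -3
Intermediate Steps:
X = -¼ (X = -¼*1 = -¼ ≈ -0.25000)
w = 1
W(u, o) = 1 - 5*o (W(u, o) = -5*o + 1 = 1 - 5*o)
(X*W(3, -1))*2 = -(1 - 5*(-1))/4*2 = -(1 + 5)/4*2 = -¼*6*2 = -3/2*2 = -3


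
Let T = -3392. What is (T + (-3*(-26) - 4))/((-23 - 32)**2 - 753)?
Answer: -1659/1136 ≈ -1.4604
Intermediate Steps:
(T + (-3*(-26) - 4))/((-23 - 32)**2 - 753) = (-3392 + (-3*(-26) - 4))/((-23 - 32)**2 - 753) = (-3392 + (78 - 4))/((-55)**2 - 753) = (-3392 + 74)/(3025 - 753) = -3318/2272 = -3318*1/2272 = -1659/1136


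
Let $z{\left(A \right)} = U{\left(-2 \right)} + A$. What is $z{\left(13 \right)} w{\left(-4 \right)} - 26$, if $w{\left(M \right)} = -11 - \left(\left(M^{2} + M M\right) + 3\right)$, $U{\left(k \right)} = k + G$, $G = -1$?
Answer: $-486$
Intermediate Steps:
$U{\left(k \right)} = -1 + k$ ($U{\left(k \right)} = k - 1 = -1 + k$)
$z{\left(A \right)} = -3 + A$ ($z{\left(A \right)} = \left(-1 - 2\right) + A = -3 + A$)
$w{\left(M \right)} = -14 - 2 M^{2}$ ($w{\left(M \right)} = -11 - \left(\left(M^{2} + M^{2}\right) + 3\right) = -11 - \left(2 M^{2} + 3\right) = -11 - \left(3 + 2 M^{2}\right) = -14 - 2 M^{2}$)
$z{\left(13 \right)} w{\left(-4 \right)} - 26 = \left(-3 + 13\right) \left(-14 - 2 \left(-4\right)^{2}\right) - 26 = 10 \left(-14 - 32\right) - 26 = 10 \left(-46\right) - 26 = -460 - 26 = -486$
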